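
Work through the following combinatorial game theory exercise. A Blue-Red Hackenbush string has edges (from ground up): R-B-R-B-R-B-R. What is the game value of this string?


Edges (from ground): R-B-R-B-R-B-R
By Berlekamp's sign-expansion rule, a Blue-Red Hackenbush stalk has the value of the surreal number whose sign sequence is the edge sequence with B -> + and R -> -.
Sign sequence: -+-+-+-
Trace the sign expansion in the surreal number tree, starting from 0:
Edge 1: R (sign -) -> bounds (-inf, 0), value = -1
Edge 2: B (sign +) -> bounds (-1, 0), value = -1/2
Edge 3: R (sign -) -> bounds (-1, -1/2), value = -3/4
Edge 4: B (sign +) -> bounds (-3/4, -1/2), value = -5/8
Edge 5: R (sign -) -> bounds (-3/4, -5/8), value = -11/16
Edge 6: B (sign +) -> bounds (-11/16, -5/8), value = -21/32
Edge 7: R (sign -) -> bounds (-11/16, -21/32), value = -43/64
Game value = -43/64

-43/64


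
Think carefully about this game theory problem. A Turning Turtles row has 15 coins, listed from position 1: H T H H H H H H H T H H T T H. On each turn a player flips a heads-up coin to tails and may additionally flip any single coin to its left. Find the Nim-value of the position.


Coins: H T H H H H H H H T H H T T H
Key fact: a single head at position k behaves exactly like a Nim heap of size k (turning it to T and optionally flipping a coin at j < k corresponds to moving the heap from k to j, or to 0), and heads combine as a disjunctive sum (two heads at the same place would cancel, matching j XOR j = 0). So the Nim-value is the XOR of the 1-indexed positions of the heads.
Face-up positions (1-indexed): [1, 3, 4, 5, 6, 7, 8, 9, 11, 12, 15]
XOR 0 with 1: 0 XOR 1 = 1
XOR 1 with 3: 1 XOR 3 = 2
XOR 2 with 4: 2 XOR 4 = 6
XOR 6 with 5: 6 XOR 5 = 3
XOR 3 with 6: 3 XOR 6 = 5
XOR 5 with 7: 5 XOR 7 = 2
XOR 2 with 8: 2 XOR 8 = 10
XOR 10 with 9: 10 XOR 9 = 3
XOR 3 with 11: 3 XOR 11 = 8
XOR 8 with 12: 8 XOR 12 = 4
XOR 4 with 15: 4 XOR 15 = 11
Nim-value = 11

11


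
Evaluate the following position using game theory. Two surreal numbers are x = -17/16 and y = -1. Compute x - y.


x = -17/16, y = -1
Converting to common denominator: 16
x = -17/16, y = -16/16
x - y = -17/16 - -1 = -1/16

-1/16


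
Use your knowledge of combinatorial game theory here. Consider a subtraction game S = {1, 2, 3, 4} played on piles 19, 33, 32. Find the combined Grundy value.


Subtraction set: {1, 2, 3, 4}
For this subtraction set, G(n) = n mod 5 (period = max + 1 = 5).
Pile 1 (size 19): G(19) = 19 mod 5 = 4
Pile 2 (size 33): G(33) = 33 mod 5 = 3
Pile 3 (size 32): G(32) = 32 mod 5 = 2
Total Grundy value = XOR of all: 4 XOR 3 XOR 2 = 5

5


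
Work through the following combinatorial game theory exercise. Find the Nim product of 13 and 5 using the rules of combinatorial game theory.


Nim multiplication is bilinear over XOR: (u XOR v) * w = (u*w) XOR (v*w).
So we split each operand into its bit components and XOR the pairwise Nim products.
13 = 1 + 4 + 8 (as XOR of powers of 2).
5 = 1 + 4 (as XOR of powers of 2).
Using the standard Nim-product table on single bits:
  2*2 = 3,   2*4 = 8,   2*8 = 12,
  4*4 = 6,   4*8 = 11,  8*8 = 13,
and  1*x = x (identity), k*l = l*k (commutative).
Pairwise Nim products:
  1 * 1 = 1
  1 * 4 = 4
  4 * 1 = 4
  4 * 4 = 6
  8 * 1 = 8
  8 * 4 = 11
XOR them: 1 XOR 4 XOR 4 XOR 6 XOR 8 XOR 11 = 4.
Result: 13 * 5 = 4 (in Nim).

4


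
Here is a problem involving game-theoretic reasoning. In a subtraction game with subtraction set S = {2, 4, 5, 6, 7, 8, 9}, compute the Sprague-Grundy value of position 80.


The subtraction set is S = {2, 4, 5, 6, 7, 8, 9}.
G(k) = mex{ G(k - s) : s in S, s <= k }. We compute iteratively: G(0) = 0.
G(1) = mex({}) = 0
G(2) = mex({0}) = 1
G(3) = mex({0}) = 1
G(4) = mex({0, 1}) = 2
G(5) = mex({0, 1}) = 2
G(6) = mex({0, 1, 2}) = 3
G(7) = mex({0, 1, 2}) = 3
G(8) = mex({0, 1, 2, 3}) = 4
G(9) = mex({0, 1, 2, 3}) = 4
G(10) = mex({0, 1, 2, 3, 4}) = 5
G(11) = mex({1, 2, 3, 4}) = 0
G(12) = mex({1, 2, 3, 4, 5}) = 0
G(13) = mex({0, 2, 3, 4}) = 1
G(14) = mex({0, 2, 3, 4, 5}) = 1
G(15) = mex({0, 1, 3, 4, 5}) = 2
G(16) = mex({0, 1, 3, 4, 5}) = 2
G(17) = mex({0, 1, 2, 4, 5}) = 3
G(18) = mex({0, 1, 2, 4, 5}) = 3
G(19) = mex({0, 1, 2, 3, 5}) = 4
Observe that G(11)..G(19) = 0, 0, 1, 1, 2, 2, 3, 3, 4 repeats G(0)..G(8) = 0, 0, 1, 1, 2, 2, 3, 3, 4.
For k >= max(S) = 9, G(k) is determined by the previous 9 values G(k-9)..G(k-1); a window of 9 consecutive values has recurred shifted by 11, so by induction G(k + 11) = G(k) for all k >= 0: the sequence is periodic from the start with period 11.
One period: G(0..10) = 0, 0, 1, 1, 2, 2, 3, 3, 4, 4, 5.
80 mod 11 = 3, so G(80) = G(3) = 1.

1


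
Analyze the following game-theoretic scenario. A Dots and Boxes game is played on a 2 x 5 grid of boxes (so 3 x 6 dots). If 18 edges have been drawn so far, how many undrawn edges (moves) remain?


Grid: 2 x 5 boxes, i.e. 3 rows and 6 columns of dots.
Horizontal edges: (rows + 1) * cols = 3 * 5 = 15
Vertical edges: rows * (cols + 1) = 2 * 6 = 12
Total edges: 15 + 12 = 27
Edges drawn: 18
Remaining: 27 - 18 = 9

9


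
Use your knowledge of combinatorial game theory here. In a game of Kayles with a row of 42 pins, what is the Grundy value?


Kayles: a move removes 1 or 2 adjacent pins from a contiguous row.
Removing pins from a row of k leaves two independent rows (a, b) with a + b = k - 1 (one pin) or a + b = k - 2 (two pins); an end removal gives a = 0.
By Sprague-Grundy, G(k) = mex{ G(a) XOR G(b) } over all these splits. G(0) = 0.
G(1): splits (0,0):0^0=0 -> mex({0}) = 1
G(2): splits (0,1):0^1=1 (0,0):0^0=0 -> mex({0, 1}) = 2
G(3): splits (0,2):0^2=2 (1,1):1^1=0 (0,1):0^1=1 -> mex({0, 1, 2}) = 3
G(4): splits (0,3):0^3=3 (1,2):1^2=3 (0,2):0^2=2 (1,1):1^1=0 -> mex({0, 2, 3}) = 1
G(5): splits (0,4):0^1=1 (1,3):1^3=2 (2,2):2^2=0 (0,3):0^3=3 (1,2):1^2=3 -> mex({0, 1, 2, 3}) = 4
G(6) = mex({0, 1, 2, 4}) = 3
G(7) = mex({0, 1, 3, 4, 5}) = 2
G(8) = mex({0, 2, 3, 5, 6}) = 1
G(9) = mex({0, 1, 2, 3, 6, 7}) = 4
G(10) = mex({0, 1, 3, 4, 5, 7}) = 2
G(11) = mex({0, 1, 2, 3, 4, 5}) = 6
G(12) = mex({0, 1, 2, 3, 5, 6, 7}) = 4
G(13) = mex({0, 2, 3, 4, 6, 7}) = 1
G(14) = mex({0, 1, 4, 5, 6, 7}) = 2
G(15) = mex({0, 1, 2, 3, 4, 5, 6}) = 7
G(16) = mex({0, 2, 3, 5, 6, 7}) = 1
G(17) = mex({0, 1, 2, 3, 5, 6, 7}) = 4
G(18) = mex({0, 1, 2, 4, 5, 6}) = 3
G(19) = mex({0, 1, 3, 4, 5, 7}) = 2
G(20) = mex({0, 2, 3, 4, 5, 6, 7}) = 1
G(21) = mex({0, 1, 2, 3, 5, 6, 7}) = 4
G(22) = mex({0, 1, 2, 3, 4, 5, 7}) = 6
G(23) = mex({0, 1, 2, 3, 4, 5, 6}) = 7
G(24) = mex({0, 1, 2, 3, 5, 6, 7}) = 4
G(25) = mex({0, 2, 3, 4, 6, 7}) = 1
G(26) = mex({0, 1, 3, 4, 5, 6, 7}) = 2
G(27) = mex({0, 1, 2, 3, 4, 5, 6, 7}) = 8
G(28) = mex({0, 1, 2, 3, 4, 6, 7, 8}) = 5
G(29) = mex({0, 1, 2, 3, 5, 6, 7, 8, 9}) = 4
G(30) = mex({0, 1, 2, 3, 4, 5, 6, 9, 10}) = 7
G(31) = mex({0, 1, 3, 4, 5, 7, 10, 11}) = 2
G(32) = mex({0, 2, 3, 4, 5, 6, 7, 9, 11}) = 1
G(33) = mex({0, 1, 2, 3, 4, 5, 6, 7, 9, 12}) = 8
G(34) = mex({0, 1, 2, 3, 4, 5, 7, 8, 11, 12}) = 6
G(35) = mex({0, 1, 2, 3, 4, 5, 6, 8, 9, 10, 11}) = 7
G(36) = mex({0, 1, 2, 3, 5, 6, 7, 9, 10}) = 4
G(37) = mex({0, 2, 3, 4, 6, 7, 9, 10, 11, 12}) = 1
G(38) = mex({0, 1, 3, 4, 5, 6, 7, 9, 10, 11, 12}) = 2
G(39) = mex({0, 1, 2, 4, 5, 6, 7, 9, 10, 12, 14}) = 3
G(40) = mex({0, 2, 3, 4, 6, 7, 11, 12, 14}) = 1
G(41) = mex({0, 1, 2, 3, 5, 6, 7, 9, 10, 11, 12}) = 4
G(42) = mex({0, 1, 2, 3, 4, 5, 6, 9, 10}) = 7
Therefore G(42) = 7.

7


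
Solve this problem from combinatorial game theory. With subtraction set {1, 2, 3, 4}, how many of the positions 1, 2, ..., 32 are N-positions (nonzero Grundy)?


Subtraction set S = {1, 2, 3, 4}, so G(n) = n mod 5.
G(n) = 0 when n is a multiple of 5.
Multiples of 5 in [1, 32]: 6
N-positions (nonzero Grundy) = 32 - 6 = 26

26


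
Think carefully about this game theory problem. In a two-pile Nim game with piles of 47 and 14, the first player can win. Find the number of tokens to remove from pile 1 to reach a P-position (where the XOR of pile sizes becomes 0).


Piles: 47 and 14
Current XOR: 47 XOR 14 = 33 (non-zero, so this is an N-position).
To make the XOR zero, we need to find a move that balances the piles.
For pile 1 (size 47): target = 47 XOR 33 = 14
We reduce pile 1 from 47 to 14.
Tokens removed: 47 - 14 = 33
Verification: 14 XOR 14 = 0

33


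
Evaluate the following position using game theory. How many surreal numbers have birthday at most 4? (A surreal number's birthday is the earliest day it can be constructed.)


Day 0: {|} = 0 is born. Count = 1.
Day n: the number of surreal numbers born by day n is 2^(n+1) - 1.
By day 0: 2^1 - 1 = 1
By day 1: 2^2 - 1 = 3
By day 2: 2^3 - 1 = 7
By day 3: 2^4 - 1 = 15
By day 4: 2^5 - 1 = 31
By day 4: 31 surreal numbers.

31


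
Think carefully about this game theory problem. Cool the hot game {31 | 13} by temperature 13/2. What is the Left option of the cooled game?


Original game: {31 | 13} (a switch {a | b} with a > b).
Cooling by t (for t below the temperature (a - b)/2 = 9) taxes each move by t: {a | b} cooled by t is {a - t | b + t}.
Cooling amount: t = 13/2
Cooled Left option: 31 - 13/2 = 49/2
Cooled Right option: 13 + 13/2 = 39/2
Cooled game: {49/2 | 39/2}
Left option = 49/2

49/2


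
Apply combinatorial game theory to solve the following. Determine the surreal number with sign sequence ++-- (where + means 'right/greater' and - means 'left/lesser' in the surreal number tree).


Sign expansion: ++--
Rule: track bounds (lo, hi), initially (-inf, +inf). On '+', the current value becomes lo and we move to the simplest number in (value, hi): value + 1 if hi = +inf, otherwise the midpoint (value + hi)/2. On '-', the current value becomes hi and we move to value - 1 if lo = -inf, otherwise the midpoint (lo + value)/2.
Start at 0.
Step 1: sign = +, move right. Bounds: (0, +inf). Value = 1
Step 2: sign = +, move right. Bounds: (1, +inf). Value = 2
Step 3: sign = -, move left. Bounds: (1, 2). Value = 3/2
Step 4: sign = -, move left. Bounds: (1, 3/2). Value = 5/4
The surreal number with sign expansion ++-- is 5/4.

5/4


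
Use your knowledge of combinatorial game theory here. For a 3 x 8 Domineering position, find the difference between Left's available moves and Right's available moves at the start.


Board is 3 x 8 (rows x cols).
Left (vertical) placements: (rows-1) * cols = 2 * 8 = 16
Right (horizontal) placements: rows * (cols-1) = 3 * 7 = 21
Advantage = Left - Right = 16 - 21 = -5

-5


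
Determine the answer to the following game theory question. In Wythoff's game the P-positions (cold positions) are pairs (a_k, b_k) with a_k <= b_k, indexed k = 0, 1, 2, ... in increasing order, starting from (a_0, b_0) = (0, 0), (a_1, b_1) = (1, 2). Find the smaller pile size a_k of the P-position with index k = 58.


By Wythoff's theorem, a_k = floor(k * phi) and b_k = floor(k * phi^2) = a_k + k, where phi = (1 + sqrt(5))/2 is the golden ratio.
phi = (1 + sqrt(5))/2 = 1.618034
k = 58
k * phi = 58 * 1.618034 = 93.845971
a_58 = floor(k * phi) = 93

93


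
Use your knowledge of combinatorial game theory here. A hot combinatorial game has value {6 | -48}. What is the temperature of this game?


The game is {6 | -48}, a switch {a | b} with numbers a > b.
Cooling {a | b} by t gives {a - t | b + t}, which stops being hot when a - t = b + t, i.e. at t = (a - b)/2. So the temperature of a switch is (a - b)/2.
Temperature = (Left option - Right option) / 2
= (6 - (-48)) / 2
= 54 / 2
= 27

27


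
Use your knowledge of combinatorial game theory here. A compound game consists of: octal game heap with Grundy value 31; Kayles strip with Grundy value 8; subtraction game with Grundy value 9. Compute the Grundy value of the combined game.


By the Sprague-Grundy theorem, the Grundy value of a sum of games is the XOR of individual Grundy values.
octal game heap: Grundy value = 31. Running XOR: 0 XOR 31 = 31
Kayles strip: Grundy value = 8. Running XOR: 31 XOR 8 = 23
subtraction game: Grundy value = 9. Running XOR: 23 XOR 9 = 30
The combined Grundy value is 30.

30


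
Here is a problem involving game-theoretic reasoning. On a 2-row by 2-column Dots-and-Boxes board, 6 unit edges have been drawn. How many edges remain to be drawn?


Grid: 2 x 2 boxes, i.e. 3 rows and 3 columns of dots.
Horizontal edges: (rows + 1) * cols = 3 * 2 = 6
Vertical edges: rows * (cols + 1) = 2 * 3 = 6
Total edges: 6 + 6 = 12
Edges drawn: 6
Remaining: 12 - 6 = 6

6


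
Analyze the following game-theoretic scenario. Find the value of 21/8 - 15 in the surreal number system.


x = 21/8, y = 15
Converting to common denominator: 8
x = 21/8, y = 120/8
x - y = 21/8 - 15 = -99/8

-99/8


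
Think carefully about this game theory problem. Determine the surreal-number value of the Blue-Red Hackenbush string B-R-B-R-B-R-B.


Edges (from ground): B-R-B-R-B-R-B
By Berlekamp's sign-expansion rule, a Blue-Red Hackenbush stalk has the value of the surreal number whose sign sequence is the edge sequence with B -> + and R -> -.
Sign sequence: +-+-+-+
Trace the sign expansion in the surreal number tree, starting from 0:
Edge 1: B (sign +) -> bounds (0, +inf), value = 1
Edge 2: R (sign -) -> bounds (0, 1), value = 1/2
Edge 3: B (sign +) -> bounds (1/2, 1), value = 3/4
Edge 4: R (sign -) -> bounds (1/2, 3/4), value = 5/8
Edge 5: B (sign +) -> bounds (5/8, 3/4), value = 11/16
Edge 6: R (sign -) -> bounds (5/8, 11/16), value = 21/32
Edge 7: B (sign +) -> bounds (21/32, 11/16), value = 43/64
Game value = 43/64

43/64


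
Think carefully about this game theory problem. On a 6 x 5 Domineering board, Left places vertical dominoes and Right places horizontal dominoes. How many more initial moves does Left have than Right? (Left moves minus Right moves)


Board is 6 x 5 (rows x cols).
Left (vertical) placements: (rows-1) * cols = 5 * 5 = 25
Right (horizontal) placements: rows * (cols-1) = 6 * 4 = 24
Advantage = Left - Right = 25 - 24 = 1

1


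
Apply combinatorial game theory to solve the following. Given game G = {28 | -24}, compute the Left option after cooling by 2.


Original game: {28 | -24} (a switch {a | b} with a > b).
Cooling by t (for t below the temperature (a - b)/2 = 26) taxes each move by t: {a | b} cooled by t is {a - t | b + t}.
Cooling amount: t = 2
Cooled Left option: 28 - 2 = 26
Cooled Right option: -24 + 2 = -22
Cooled game: {26 | -22}
Left option = 26

26


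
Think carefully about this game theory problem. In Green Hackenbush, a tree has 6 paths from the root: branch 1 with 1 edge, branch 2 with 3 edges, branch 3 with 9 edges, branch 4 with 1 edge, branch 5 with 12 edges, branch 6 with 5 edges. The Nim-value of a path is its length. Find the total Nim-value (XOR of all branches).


The tree has 6 branches from the ground vertex.
In Green Hackenbush, the Nim-value of a simple path of length k is k.
Branch 1: length 1, Nim-value = 1
Branch 2: length 3, Nim-value = 3
Branch 3: length 9, Nim-value = 9
Branch 4: length 1, Nim-value = 1
Branch 5: length 12, Nim-value = 12
Branch 6: length 5, Nim-value = 5
Total Nim-value = XOR of all branch values:
0 XOR 1 = 1
1 XOR 3 = 2
2 XOR 9 = 11
11 XOR 1 = 10
10 XOR 12 = 6
6 XOR 5 = 3
Nim-value of the tree = 3

3


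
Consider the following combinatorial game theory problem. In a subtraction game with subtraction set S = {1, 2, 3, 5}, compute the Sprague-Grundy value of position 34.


The subtraction set is S = {1, 2, 3, 5}.
G(k) = mex{ G(k - s) : s in S, s <= k }. We compute iteratively: G(0) = 0.
G(1) = mex({0}) = 1
G(2) = mex({0, 1}) = 2
G(3) = mex({0, 1, 2}) = 3
G(4) = mex({1, 2, 3}) = 0
G(5) = mex({0, 2, 3}) = 1
G(6) = mex({0, 1, 3}) = 2
G(7) = mex({0, 1, 2}) = 3
G(8) = mex({1, 2, 3}) = 0
Observe that G(4)..G(8) = 0, 1, 2, 3, 0 repeats G(0)..G(4) = 0, 1, 2, 3, 0.
For k >= max(S) = 5, G(k) is determined by the previous 5 values G(k-5)..G(k-1); a window of 5 consecutive values has recurred shifted by 4, so by induction G(k + 4) = G(k) for all k >= 0: the sequence is periodic from the start with period 4.
One period: G(0..3) = 0, 1, 2, 3.
34 mod 4 = 2, so G(34) = G(2) = 2.

2


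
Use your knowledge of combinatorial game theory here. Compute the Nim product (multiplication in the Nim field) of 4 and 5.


Nim multiplication is bilinear over XOR: (u XOR v) * w = (u*w) XOR (v*w).
So we split each operand into its bit components and XOR the pairwise Nim products.
4 = 4 (as XOR of powers of 2).
5 = 1 + 4 (as XOR of powers of 2).
Using the standard Nim-product table on single bits:
  2*2 = 3,   2*4 = 8,   2*8 = 12,
  4*4 = 6,   4*8 = 11,  8*8 = 13,
and  1*x = x (identity), k*l = l*k (commutative).
Pairwise Nim products:
  4 * 1 = 4
  4 * 4 = 6
XOR them: 4 XOR 6 = 2.
Result: 4 * 5 = 2 (in Nim).

2


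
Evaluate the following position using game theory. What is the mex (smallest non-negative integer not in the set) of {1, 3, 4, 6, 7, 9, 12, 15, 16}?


Set = {1, 3, 4, 6, 7, 9, 12, 15, 16}
0 is NOT in the set. This is the mex.
mex = 0

0


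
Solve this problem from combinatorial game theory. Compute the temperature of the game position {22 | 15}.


The game is {22 | 15}, a switch {a | b} with numbers a > b.
Cooling {a | b} by t gives {a - t | b + t}, which stops being hot when a - t = b + t, i.e. at t = (a - b)/2. So the temperature of a switch is (a - b)/2.
Temperature = (Left option - Right option) / 2
= (22 - (15)) / 2
= 7 / 2
= 7/2

7/2


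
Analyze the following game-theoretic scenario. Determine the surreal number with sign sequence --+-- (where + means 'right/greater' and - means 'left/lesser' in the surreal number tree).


Sign expansion: --+--
Rule: track bounds (lo, hi), initially (-inf, +inf). On '+', the current value becomes lo and we move to the simplest number in (value, hi): value + 1 if hi = +inf, otherwise the midpoint (value + hi)/2. On '-', the current value becomes hi and we move to value - 1 if lo = -inf, otherwise the midpoint (lo + value)/2.
Start at 0.
Step 1: sign = -, move left. Bounds: (-inf, 0). Value = -1
Step 2: sign = -, move left. Bounds: (-inf, -1). Value = -2
Step 3: sign = +, move right. Bounds: (-2, -1). Value = -3/2
Step 4: sign = -, move left. Bounds: (-2, -3/2). Value = -7/4
Step 5: sign = -, move left. Bounds: (-2, -7/4). Value = -15/8
The surreal number with sign expansion --+-- is -15/8.

-15/8


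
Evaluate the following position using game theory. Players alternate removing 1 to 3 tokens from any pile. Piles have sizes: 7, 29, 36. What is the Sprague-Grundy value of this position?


Subtraction set: {1, 2, 3}
For this subtraction set, G(n) = n mod 4 (period = max + 1 = 4).
Pile 1 (size 7): G(7) = 7 mod 4 = 3
Pile 2 (size 29): G(29) = 29 mod 4 = 1
Pile 3 (size 36): G(36) = 36 mod 4 = 0
Total Grundy value = XOR of all: 3 XOR 1 XOR 0 = 2

2


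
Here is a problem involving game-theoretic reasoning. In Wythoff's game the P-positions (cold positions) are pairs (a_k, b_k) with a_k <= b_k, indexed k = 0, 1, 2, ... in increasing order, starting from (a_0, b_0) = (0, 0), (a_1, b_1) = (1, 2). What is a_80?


By Wythoff's theorem, a_k = floor(k * phi) and b_k = floor(k * phi^2) = a_k + k, where phi = (1 + sqrt(5))/2 is the golden ratio.
phi = (1 + sqrt(5))/2 = 1.618034
k = 80
k * phi = 80 * 1.618034 = 129.442719
a_80 = floor(k * phi) = 129

129


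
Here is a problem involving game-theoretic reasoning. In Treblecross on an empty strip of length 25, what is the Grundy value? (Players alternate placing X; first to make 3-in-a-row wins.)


Treblecross: place X on empty cells; 3-in-a-row wins.
Playing within two cells of an existing X lets the opponent win at once, so sensible play treats the cells i-2..i+2 around each X as dead. The player left with no safe cell loses, so this is a normal-play take-away game on strips of safe cells.
Placing X at cell i (0-indexed) of a strip of k safe cells leaves independent strips of sizes max(0, i-2) and max(0, k-i-3). Hence G(k) = mex{ G(max(0,i-2)) XOR G(max(0,k-i-3)) : 0 <= i < k }, with G(0) = 0.
G(1): splits (0,0):0^0=0 -> mex({0}) = 1
G(2): splits (0,0):0^0=0 -> mex({0}) = 1
G(3): splits (0,0):0^0=0 -> mex({0}) = 1
G(4): splits (0,1):0^1=1 (0,0):0^0=0 -> mex({0, 1}) = 2
G(5): splits (0,2):0^1=1 (0,1):0^1=1 (0,0):0^0=0 -> mex({0, 1}) = 2
G(6) = mex({1}) = 0
G(7) = mex({0, 1, 2}) = 3
G(8) = mex({0, 1, 2}) = 3
G(9) = mex({0, 2}) = 1
G(10) = mex({0, 2, 3}) = 1
G(11) = mex({0, 3}) = 1
G(12) = mex({1, 3}) = 0
G(13) = mex({0, 1, 2, 3}) = 4
G(14) = mex({0, 1, 2}) = 3
G(15) = mex({0, 1, 2}) = 3
G(16) = mex({0, 1, 2, 4}) = 3
G(17) = mex({0, 1, 3, 4}) = 2
G(18) = mex({0, 1, 3, 4}) = 2
G(19) = mex({0, 1, 3, 5}) = 2
G(20) = mex({0, 1, 2, 3, 5}) = 4
G(21) = mex({0, 1, 2, 3, 5}) = 4
G(22) = mex({1, 2, 6}) = 0
G(23) = mex({0, 1, 2, 3, 4, 6}) = 5
G(24) = mex({0, 1, 2, 3, 4}) = 5
G(25) = mex({0, 1, 3, 4, 7}) = 2
Therefore G(25) = 2.

2


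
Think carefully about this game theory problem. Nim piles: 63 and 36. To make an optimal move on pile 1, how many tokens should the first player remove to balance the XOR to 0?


Piles: 63 and 36
Current XOR: 63 XOR 36 = 27 (non-zero, so this is an N-position).
To make the XOR zero, we need to find a move that balances the piles.
For pile 1 (size 63): target = 63 XOR 27 = 36
We reduce pile 1 from 63 to 36.
Tokens removed: 63 - 36 = 27
Verification: 36 XOR 36 = 0

27


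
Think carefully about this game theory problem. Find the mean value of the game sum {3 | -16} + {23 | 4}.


G1 = {3 | -16}, G2 = {23 | 4}
Each is a switch {a | b} with numbers a > b; its mean value is (a + b)/2, and mean value is additive over game sums: m(G1 + G2) = m(G1) + m(G2).
Mean of G1 = (3 + (-16))/2 = -13/2 = -13/2
Mean of G2 = (23 + (4))/2 = 27/2 = 27/2
Mean of G1 + G2 = -13/2 + 27/2 = 7

7


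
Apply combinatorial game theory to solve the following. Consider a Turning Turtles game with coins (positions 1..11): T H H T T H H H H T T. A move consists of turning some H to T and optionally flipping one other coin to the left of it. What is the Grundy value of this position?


Coins: T H H T T H H H H T T
Key fact: a single head at position k behaves exactly like a Nim heap of size k (turning it to T and optionally flipping a coin at j < k corresponds to moving the heap from k to j, or to 0), and heads combine as a disjunctive sum (two heads at the same place would cancel, matching j XOR j = 0). So the Nim-value is the XOR of the 1-indexed positions of the heads.
Face-up positions (1-indexed): [2, 3, 6, 7, 8, 9]
XOR 0 with 2: 0 XOR 2 = 2
XOR 2 with 3: 2 XOR 3 = 1
XOR 1 with 6: 1 XOR 6 = 7
XOR 7 with 7: 7 XOR 7 = 0
XOR 0 with 8: 0 XOR 8 = 8
XOR 8 with 9: 8 XOR 9 = 1
Nim-value = 1

1


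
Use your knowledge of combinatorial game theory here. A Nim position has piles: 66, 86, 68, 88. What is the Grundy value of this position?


We need the XOR (exclusive or) of all pile sizes.
After XOR-ing pile 1 (size 66): 0 XOR 66 = 66
After XOR-ing pile 2 (size 86): 66 XOR 86 = 20
After XOR-ing pile 3 (size 68): 20 XOR 68 = 80
After XOR-ing pile 4 (size 88): 80 XOR 88 = 8
The Nim-value of this position is 8.

8


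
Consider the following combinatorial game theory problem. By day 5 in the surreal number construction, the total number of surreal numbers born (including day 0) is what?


Day 0: {|} = 0 is born. Count = 1.
Day n: the number of surreal numbers born by day n is 2^(n+1) - 1.
By day 0: 2^1 - 1 = 1
By day 1: 2^2 - 1 = 3
By day 2: 2^3 - 1 = 7
By day 3: 2^4 - 1 = 15
By day 4: 2^5 - 1 = 31
By day 5: 2^6 - 1 = 63
By day 5: 63 surreal numbers.

63


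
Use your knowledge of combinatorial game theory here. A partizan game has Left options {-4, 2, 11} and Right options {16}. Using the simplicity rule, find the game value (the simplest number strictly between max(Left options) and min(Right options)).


Left options: {-4, 2, 11}, max = 11
Right options: {16}, min = 16
All options are numbers and max(Left) < min(Right), so by the simplicity theorem the value is the simplest (earliest-born) number strictly between 11 and 16.
Integers 12 through 15 all lie strictly between 11 and 16.
Among integers, the simplest (lowest birthday = smallest |n|; 0 is born on day 0, +-n on day n) is 12.
No non-integer in the interval can be simpler: if x is a non-integer in the interval, then floor(x) or ceil(x) also lies in the interval (the interval contains an integer), and both are proper prefixes of x's sign expansion, i.e. born earlier. So the game value is 12.
Game value = 12

12


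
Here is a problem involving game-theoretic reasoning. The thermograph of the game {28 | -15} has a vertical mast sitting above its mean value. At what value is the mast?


Game = {28 | -15}, a switch {a | b} with numbers a > b.
Its thermograph has left wall a - t and right wall b + t, which meet at t = (a - b)/2, where both equal (a + b)/2. So the mast (mean value) is at (a + b)/2.
Mean = (28 + (-15))/2 = 13/2 = 13/2

13/2


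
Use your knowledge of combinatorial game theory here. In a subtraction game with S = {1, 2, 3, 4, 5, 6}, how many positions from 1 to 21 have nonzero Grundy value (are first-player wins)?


Subtraction set S = {1, 2, 3, 4, 5, 6}, so G(n) = n mod 7.
G(n) = 0 when n is a multiple of 7.
Multiples of 7 in [1, 21]: 3
N-positions (nonzero Grundy) = 21 - 3 = 18

18


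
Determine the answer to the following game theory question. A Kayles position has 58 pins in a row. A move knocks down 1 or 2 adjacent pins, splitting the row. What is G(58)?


Kayles: a move removes 1 or 2 adjacent pins from a contiguous row.
Removing pins from a row of k leaves two independent rows (a, b) with a + b = k - 1 (one pin) or a + b = k - 2 (two pins); an end removal gives a = 0.
By Sprague-Grundy, G(k) = mex{ G(a) XOR G(b) } over all these splits. G(0) = 0.
G(1): splits (0,0):0^0=0 -> mex({0}) = 1
G(2): splits (0,1):0^1=1 (0,0):0^0=0 -> mex({0, 1}) = 2
G(3): splits (0,2):0^2=2 (1,1):1^1=0 (0,1):0^1=1 -> mex({0, 1, 2}) = 3
G(4): splits (0,3):0^3=3 (1,2):1^2=3 (0,2):0^2=2 (1,1):1^1=0 -> mex({0, 2, 3}) = 1
G(5): splits (0,4):0^1=1 (1,3):1^3=2 (2,2):2^2=0 (0,3):0^3=3 (1,2):1^2=3 -> mex({0, 1, 2, 3}) = 4
G(6) = mex({0, 1, 2, 4}) = 3
G(7) = mex({0, 1, 3, 4, 5}) = 2
G(8) = mex({0, 2, 3, 5, 6}) = 1
G(9) = mex({0, 1, 2, 3, 6, 7}) = 4
G(10) = mex({0, 1, 3, 4, 5, 7}) = 2
G(11) = mex({0, 1, 2, 3, 4, 5}) = 6
G(12) = mex({0, 1, 2, 3, 5, 6, 7}) = 4
G(13) = mex({0, 2, 3, 4, 6, 7}) = 1
G(14) = mex({0, 1, 4, 5, 6, 7}) = 2
G(15) = mex({0, 1, 2, 3, 4, 5, 6}) = 7
G(16) = mex({0, 2, 3, 5, 6, 7}) = 1
G(17) = mex({0, 1, 2, 3, 5, 6, 7}) = 4
G(18) = mex({0, 1, 2, 4, 5, 6}) = 3
G(19) = mex({0, 1, 3, 4, 5, 7}) = 2
G(20) = mex({0, 2, 3, 4, 5, 6, 7}) = 1
G(21) = mex({0, 1, 2, 3, 5, 6, 7}) = 4
G(22) = mex({0, 1, 2, 3, 4, 5, 7}) = 6
G(23) = mex({0, 1, 2, 3, 4, 5, 6}) = 7
G(24) = mex({0, 1, 2, 3, 5, 6, 7}) = 4
G(25) = mex({0, 2, 3, 4, 6, 7}) = 1
G(26) = mex({0, 1, 3, 4, 5, 6, 7}) = 2
G(27) = mex({0, 1, 2, 3, 4, 5, 6, 7}) = 8
G(28) = mex({0, 1, 2, 3, 4, 6, 7, 8}) = 5
G(29) = mex({0, 1, 2, 3, 5, 6, 7, 8, 9}) = 4
G(30) = mex({0, 1, 2, 3, 4, 5, 6, 9, 10}) = 7
G(31) = mex({0, 1, 3, 4, 5, 7, 10, 11}) = 2
G(32) = mex({0, 2, 3, 4, 5, 6, 7, 9, 11}) = 1
G(33) = mex({0, 1, 2, 3, 4, 5, 6, 7, 9, 12}) = 8
G(34) = mex({0, 1, 2, 3, 4, 5, 7, 8, 11, 12}) = 6
G(35) = mex({0, 1, 2, 3, 4, 5, 6, 8, 9, 10, 11}) = 7
G(36) = mex({0, 1, 2, 3, 5, 6, 7, 9, 10}) = 4
G(37) = mex({0, 2, 3, 4, 6, 7, 9, 10, 11, 12}) = 1
G(38) = mex({0, 1, 3, 4, 5, 6, 7, 9, 10, 11, 12}) = 2
G(39) = mex({0, 1, 2, 4, 5, 6, 7, 9, 10, 12, 14}) = 3
G(40) = mex({0, 2, 3, 4, 6, 7, 11, 12, 14}) = 1
G(41) = mex({0, 1, 2, 3, 5, 6, 7, 9, 10, 11, 12}) = 4
G(42) = mex({0, 1, 2, 3, 4, 5, 6, 9, 10}) = 7
G(43) = mex({0, 1, 3, 4, 5, 7, 9, 10, 12, 15}) = 2
G(44) = mex({0, 2, 3, 4, 5, 6, 7, 9, 10, 12, 15}) = 1
G(45) = mex({0, 1, 2, 3, 4, 5, 6, 7, 9, 10, 12, 14}) = 8
G(46) = mex({0, 1, 3, 4, 5, 7, 8, 11, 12, 14}) = 2
G(47) = mex({0, 1, 2, 3, 4, 5, 6, 8, 9, 10, 11, 12}) = 7
G(48) = mex({0, 1, 2, 3, 5, 6, 7, 9, 10}) = 4
G(49) = mex({0, 2, 3, 4, 6, 7, 9, 10, 11, 12, 15}) = 1
G(50) = mex({0, 1, 4, 5, 6, 7, 9, 11, 12, 14, 15}) = 2
G(51) = mex({0, 1, 2, 3, 4, 5, 6, 7, 9, 12, 14, 15}) = 8
G(52) = mex({0, 2, 3, 4, 5, 6, 7, 8, 11, 12, 15}) = 1
G(53) = mex({0, 1, 2, 3, 5, 6, 7, 8, 9, 10, 11, 12}) = 4
G(54) = mex({0, 1, 2, 3, 4, 5, 6, 9, 10}) = 7
G(55) = mex({0, 1, 3, 4, 5, 7, 9, 10, 11, 12}) = 2
G(56) = mex({0, 2, 3, 4, 5, 6, 7, 9, 10, 11, 12, 13, 14}) = 1
G(57) = mex({0, 1, 2, 3, 5, 6, 7, 9, 10, 12, 13, 14, 15}) = 4
G(58) = mex({0, 1, 3, 4, 5, 7, 11, 12, 14, 15}) = 2
Therefore G(58) = 2.

2


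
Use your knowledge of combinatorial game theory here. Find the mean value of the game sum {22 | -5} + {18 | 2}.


G1 = {22 | -5}, G2 = {18 | 2}
Each is a switch {a | b} with numbers a > b; its mean value is (a + b)/2, and mean value is additive over game sums: m(G1 + G2) = m(G1) + m(G2).
Mean of G1 = (22 + (-5))/2 = 17/2 = 17/2
Mean of G2 = (18 + (2))/2 = 20/2 = 10
Mean of G1 + G2 = 17/2 + 10 = 37/2

37/2


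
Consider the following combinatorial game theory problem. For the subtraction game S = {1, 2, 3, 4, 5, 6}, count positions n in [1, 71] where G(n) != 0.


Subtraction set S = {1, 2, 3, 4, 5, 6}, so G(n) = n mod 7.
G(n) = 0 when n is a multiple of 7.
Multiples of 7 in [1, 71]: 10
N-positions (nonzero Grundy) = 71 - 10 = 61

61


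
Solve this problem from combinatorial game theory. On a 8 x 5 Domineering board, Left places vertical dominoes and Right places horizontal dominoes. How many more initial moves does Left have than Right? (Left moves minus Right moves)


Board is 8 x 5 (rows x cols).
Left (vertical) placements: (rows-1) * cols = 7 * 5 = 35
Right (horizontal) placements: rows * (cols-1) = 8 * 4 = 32
Advantage = Left - Right = 35 - 32 = 3

3


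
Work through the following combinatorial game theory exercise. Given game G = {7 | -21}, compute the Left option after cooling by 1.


Original game: {7 | -21} (a switch {a | b} with a > b).
Cooling by t (for t below the temperature (a - b)/2 = 14) taxes each move by t: {a | b} cooled by t is {a - t | b + t}.
Cooling amount: t = 1
Cooled Left option: 7 - 1 = 6
Cooled Right option: -21 + 1 = -20
Cooled game: {6 | -20}
Left option = 6

6


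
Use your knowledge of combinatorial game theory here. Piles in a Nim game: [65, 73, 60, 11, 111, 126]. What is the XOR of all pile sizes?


We need the XOR (exclusive or) of all pile sizes.
After XOR-ing pile 1 (size 65): 0 XOR 65 = 65
After XOR-ing pile 2 (size 73): 65 XOR 73 = 8
After XOR-ing pile 3 (size 60): 8 XOR 60 = 52
After XOR-ing pile 4 (size 11): 52 XOR 11 = 63
After XOR-ing pile 5 (size 111): 63 XOR 111 = 80
After XOR-ing pile 6 (size 126): 80 XOR 126 = 46
The Nim-value of this position is 46.

46


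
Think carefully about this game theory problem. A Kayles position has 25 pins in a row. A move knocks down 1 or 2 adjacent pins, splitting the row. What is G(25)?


Kayles: a move removes 1 or 2 adjacent pins from a contiguous row.
Removing pins from a row of k leaves two independent rows (a, b) with a + b = k - 1 (one pin) or a + b = k - 2 (two pins); an end removal gives a = 0.
By Sprague-Grundy, G(k) = mex{ G(a) XOR G(b) } over all these splits. G(0) = 0.
G(1): splits (0,0):0^0=0 -> mex({0}) = 1
G(2): splits (0,1):0^1=1 (0,0):0^0=0 -> mex({0, 1}) = 2
G(3): splits (0,2):0^2=2 (1,1):1^1=0 (0,1):0^1=1 -> mex({0, 1, 2}) = 3
G(4): splits (0,3):0^3=3 (1,2):1^2=3 (0,2):0^2=2 (1,1):1^1=0 -> mex({0, 2, 3}) = 1
G(5): splits (0,4):0^1=1 (1,3):1^3=2 (2,2):2^2=0 (0,3):0^3=3 (1,2):1^2=3 -> mex({0, 1, 2, 3}) = 4
G(6) = mex({0, 1, 2, 4}) = 3
G(7) = mex({0, 1, 3, 4, 5}) = 2
G(8) = mex({0, 2, 3, 5, 6}) = 1
G(9) = mex({0, 1, 2, 3, 6, 7}) = 4
G(10) = mex({0, 1, 3, 4, 5, 7}) = 2
G(11) = mex({0, 1, 2, 3, 4, 5}) = 6
G(12) = mex({0, 1, 2, 3, 5, 6, 7}) = 4
G(13) = mex({0, 2, 3, 4, 6, 7}) = 1
G(14) = mex({0, 1, 4, 5, 6, 7}) = 2
G(15) = mex({0, 1, 2, 3, 4, 5, 6}) = 7
G(16) = mex({0, 2, 3, 5, 6, 7}) = 1
G(17) = mex({0, 1, 2, 3, 5, 6, 7}) = 4
G(18) = mex({0, 1, 2, 4, 5, 6}) = 3
G(19) = mex({0, 1, 3, 4, 5, 7}) = 2
G(20) = mex({0, 2, 3, 4, 5, 6, 7}) = 1
G(21) = mex({0, 1, 2, 3, 5, 6, 7}) = 4
G(22) = mex({0, 1, 2, 3, 4, 5, 7}) = 6
G(23) = mex({0, 1, 2, 3, 4, 5, 6}) = 7
G(24) = mex({0, 1, 2, 3, 5, 6, 7}) = 4
G(25) = mex({0, 2, 3, 4, 6, 7}) = 1
Therefore G(25) = 1.

1


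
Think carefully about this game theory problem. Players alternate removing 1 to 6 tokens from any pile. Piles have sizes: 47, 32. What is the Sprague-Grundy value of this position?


Subtraction set: {1, 2, 3, 4, 5, 6}
For this subtraction set, G(n) = n mod 7 (period = max + 1 = 7).
Pile 1 (size 47): G(47) = 47 mod 7 = 5
Pile 2 (size 32): G(32) = 32 mod 7 = 4
Total Grundy value = XOR of all: 5 XOR 4 = 1

1


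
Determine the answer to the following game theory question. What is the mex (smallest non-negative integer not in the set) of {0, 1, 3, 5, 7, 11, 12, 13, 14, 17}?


Set = {0, 1, 3, 5, 7, 11, 12, 13, 14, 17}
0 is in the set.
1 is in the set.
2 is NOT in the set. This is the mex.
mex = 2

2


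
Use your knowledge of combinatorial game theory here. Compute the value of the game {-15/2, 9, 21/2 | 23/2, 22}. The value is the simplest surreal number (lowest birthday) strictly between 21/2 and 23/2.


Left options: {-15/2, 9, 21/2}, max = 21/2
Right options: {23/2, 22}, min = 23/2
All options are numbers and max(Left) < min(Right), so by the simplicity theorem the value is the simplest (earliest-born) number strictly between 21/2 and 23/2.
The only integer strictly between 21/2 and 23/2 is 11.
No non-integer in the interval can be simpler: if x is a non-integer in the interval, then floor(x) or ceil(x) also lies in the interval (the interval contains an integer), and both are proper prefixes of x's sign expansion, i.e. born earlier. So the game value is 11.
Game value = 11

11


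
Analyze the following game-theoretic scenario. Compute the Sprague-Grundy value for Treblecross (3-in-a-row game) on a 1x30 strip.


Treblecross: place X on empty cells; 3-in-a-row wins.
Playing within two cells of an existing X lets the opponent win at once, so sensible play treats the cells i-2..i+2 around each X as dead. The player left with no safe cell loses, so this is a normal-play take-away game on strips of safe cells.
Placing X at cell i (0-indexed) of a strip of k safe cells leaves independent strips of sizes max(0, i-2) and max(0, k-i-3). Hence G(k) = mex{ G(max(0,i-2)) XOR G(max(0,k-i-3)) : 0 <= i < k }, with G(0) = 0.
G(1): splits (0,0):0^0=0 -> mex({0}) = 1
G(2): splits (0,0):0^0=0 -> mex({0}) = 1
G(3): splits (0,0):0^0=0 -> mex({0}) = 1
G(4): splits (0,1):0^1=1 (0,0):0^0=0 -> mex({0, 1}) = 2
G(5): splits (0,2):0^1=1 (0,1):0^1=1 (0,0):0^0=0 -> mex({0, 1}) = 2
G(6) = mex({1}) = 0
G(7) = mex({0, 1, 2}) = 3
G(8) = mex({0, 1, 2}) = 3
G(9) = mex({0, 2}) = 1
G(10) = mex({0, 2, 3}) = 1
G(11) = mex({0, 3}) = 1
G(12) = mex({1, 3}) = 0
G(13) = mex({0, 1, 2, 3}) = 4
G(14) = mex({0, 1, 2}) = 3
G(15) = mex({0, 1, 2}) = 3
G(16) = mex({0, 1, 2, 4}) = 3
G(17) = mex({0, 1, 3, 4}) = 2
G(18) = mex({0, 1, 3, 4}) = 2
G(19) = mex({0, 1, 3, 5}) = 2
G(20) = mex({0, 1, 2, 3, 5}) = 4
G(21) = mex({0, 1, 2, 3, 5}) = 4
G(22) = mex({1, 2, 6}) = 0
G(23) = mex({0, 1, 2, 3, 4, 6}) = 5
G(24) = mex({0, 1, 2, 3, 4}) = 5
G(25) = mex({0, 1, 3, 4, 7}) = 2
G(26) = mex({0, 1, 3, 4, 5, 7}) = 2
G(27) = mex({0, 1, 3, 5}) = 2
G(28) = mex({0, 1, 2, 5}) = 3
G(29) = mex({0, 1, 2, 4, 5, 6}) = 3
G(30) = mex({1, 2, 4, 6}) = 0
Therefore G(30) = 0.

0


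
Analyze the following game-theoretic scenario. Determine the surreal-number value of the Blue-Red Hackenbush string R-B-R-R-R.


Edges (from ground): R-B-R-R-R
By Berlekamp's sign-expansion rule, a Blue-Red Hackenbush stalk has the value of the surreal number whose sign sequence is the edge sequence with B -> + and R -> -.
Sign sequence: -+---
Trace the sign expansion in the surreal number tree, starting from 0:
Edge 1: R (sign -) -> bounds (-inf, 0), value = -1
Edge 2: B (sign +) -> bounds (-1, 0), value = -1/2
Edge 3: R (sign -) -> bounds (-1, -1/2), value = -3/4
Edge 4: R (sign -) -> bounds (-1, -3/4), value = -7/8
Edge 5: R (sign -) -> bounds (-1, -7/8), value = -15/16
Game value = -15/16

-15/16


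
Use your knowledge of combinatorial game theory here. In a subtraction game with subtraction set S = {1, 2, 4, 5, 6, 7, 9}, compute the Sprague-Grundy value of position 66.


The subtraction set is S = {1, 2, 4, 5, 6, 7, 9}.
G(k) = mex{ G(k - s) : s in S, s <= k }. We compute iteratively: G(0) = 0.
G(1) = mex({0}) = 1
G(2) = mex({0, 1}) = 2
G(3) = mex({1, 2}) = 0
G(4) = mex({0, 2}) = 1
G(5) = mex({0, 1}) = 2
G(6) = mex({0, 1, 2}) = 3
G(7) = mex({0, 1, 2, 3}) = 4
G(8) = mex({0, 1, 2, 3, 4}) = 5
G(9) = mex({0, 1, 2, 4, 5}) = 3
G(10) = mex({0, 1, 2, 3, 5}) = 4
G(11) = mex({1, 2, 3, 4}) = 0
G(12) = mex({0, 2, 3, 4, 5}) = 1
G(13) = mex({0, 1, 3, 4, 5}) = 2
G(14) = mex({1, 2, 3, 4, 5}) = 0
G(15) = mex({0, 2, 3, 4, 5}) = 1
G(16) = mex({0, 1, 3, 4}) = 2
G(17) = mex({0, 1, 2, 4, 5}) = 3
G(18) = mex({0, 1, 2, 3}) = 4
G(19) = mex({0, 1, 2, 3, 4}) = 5
Observe that G(11)..G(19) = 0, 1, 2, 0, 1, 2, 3, 4, 5 repeats G(0)..G(8) = 0, 1, 2, 0, 1, 2, 3, 4, 5.
For k >= max(S) = 9, G(k) is determined by the previous 9 values G(k-9)..G(k-1); a window of 9 consecutive values has recurred shifted by 11, so by induction G(k + 11) = G(k) for all k >= 0: the sequence is periodic from the start with period 11.
One period: G(0..10) = 0, 1, 2, 0, 1, 2, 3, 4, 5, 3, 4.
66 mod 11 = 0, so G(66) = G(0) = 0.

0


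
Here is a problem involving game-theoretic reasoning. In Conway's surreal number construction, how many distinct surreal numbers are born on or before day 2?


Day 0: {|} = 0 is born. Count = 1.
Day n: the number of surreal numbers born by day n is 2^(n+1) - 1.
By day 0: 2^1 - 1 = 1
By day 1: 2^2 - 1 = 3
By day 2: 2^3 - 1 = 7
By day 2: 7 surreal numbers.

7


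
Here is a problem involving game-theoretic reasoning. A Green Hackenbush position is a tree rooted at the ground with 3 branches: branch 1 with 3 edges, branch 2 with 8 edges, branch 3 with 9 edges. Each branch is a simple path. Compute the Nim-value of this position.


The tree has 3 branches from the ground vertex.
In Green Hackenbush, the Nim-value of a simple path of length k is k.
Branch 1: length 3, Nim-value = 3
Branch 2: length 8, Nim-value = 8
Branch 3: length 9, Nim-value = 9
Total Nim-value = XOR of all branch values:
0 XOR 3 = 3
3 XOR 8 = 11
11 XOR 9 = 2
Nim-value of the tree = 2

2


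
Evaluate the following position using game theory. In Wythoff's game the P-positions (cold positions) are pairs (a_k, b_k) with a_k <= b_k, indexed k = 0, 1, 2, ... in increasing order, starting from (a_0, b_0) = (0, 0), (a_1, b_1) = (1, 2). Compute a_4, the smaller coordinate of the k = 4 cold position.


By Wythoff's theorem, a_k = floor(k * phi) and b_k = floor(k * phi^2) = a_k + k, where phi = (1 + sqrt(5))/2 is the golden ratio.
phi = (1 + sqrt(5))/2 = 1.618034
k = 4
k * phi = 4 * 1.618034 = 6.472136
a_4 = floor(k * phi) = 6

6


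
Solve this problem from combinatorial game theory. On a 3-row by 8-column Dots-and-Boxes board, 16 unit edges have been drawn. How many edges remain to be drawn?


Grid: 3 x 8 boxes, i.e. 4 rows and 9 columns of dots.
Horizontal edges: (rows + 1) * cols = 4 * 8 = 32
Vertical edges: rows * (cols + 1) = 3 * 9 = 27
Total edges: 32 + 27 = 59
Edges drawn: 16
Remaining: 59 - 16 = 43

43


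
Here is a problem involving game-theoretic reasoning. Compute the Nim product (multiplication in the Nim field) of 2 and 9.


Nim multiplication is bilinear over XOR: (u XOR v) * w = (u*w) XOR (v*w).
So we split each operand into its bit components and XOR the pairwise Nim products.
2 = 2 (as XOR of powers of 2).
9 = 1 + 8 (as XOR of powers of 2).
Using the standard Nim-product table on single bits:
  2*2 = 3,   2*4 = 8,   2*8 = 12,
  4*4 = 6,   4*8 = 11,  8*8 = 13,
and  1*x = x (identity), k*l = l*k (commutative).
Pairwise Nim products:
  2 * 1 = 2
  2 * 8 = 12
XOR them: 2 XOR 12 = 14.
Result: 2 * 9 = 14 (in Nim).

14


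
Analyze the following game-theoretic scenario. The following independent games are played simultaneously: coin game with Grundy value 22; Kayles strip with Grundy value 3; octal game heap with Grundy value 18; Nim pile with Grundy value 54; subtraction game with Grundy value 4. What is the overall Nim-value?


By the Sprague-Grundy theorem, the Grundy value of a sum of games is the XOR of individual Grundy values.
coin game: Grundy value = 22. Running XOR: 0 XOR 22 = 22
Kayles strip: Grundy value = 3. Running XOR: 22 XOR 3 = 21
octal game heap: Grundy value = 18. Running XOR: 21 XOR 18 = 7
Nim pile: Grundy value = 54. Running XOR: 7 XOR 54 = 49
subtraction game: Grundy value = 4. Running XOR: 49 XOR 4 = 53
The combined Grundy value is 53.

53
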